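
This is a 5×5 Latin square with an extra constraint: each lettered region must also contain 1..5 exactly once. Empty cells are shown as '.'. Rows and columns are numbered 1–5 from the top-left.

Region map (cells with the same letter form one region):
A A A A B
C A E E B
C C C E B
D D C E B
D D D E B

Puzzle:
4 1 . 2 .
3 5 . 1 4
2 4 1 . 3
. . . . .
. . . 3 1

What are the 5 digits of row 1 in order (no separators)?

41325

r1c3 = 3: row 1 has {1,2,4}; col 3 has {1}; region has {1,2,4,5} → only 3 remains.
r1c5 = 5: row 1 has {1,2,3,4}; col 5 has {1,3,4}; region has {1,3,4} → only 5 remains.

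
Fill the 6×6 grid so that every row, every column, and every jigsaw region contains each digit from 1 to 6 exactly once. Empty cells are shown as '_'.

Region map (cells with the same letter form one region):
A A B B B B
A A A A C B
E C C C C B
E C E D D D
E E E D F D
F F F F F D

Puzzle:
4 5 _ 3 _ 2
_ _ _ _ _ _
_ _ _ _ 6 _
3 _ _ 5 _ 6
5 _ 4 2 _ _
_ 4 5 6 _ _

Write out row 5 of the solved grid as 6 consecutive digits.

R1C5 = 1: row 1 has {2,3,4,5}; col 5 has {6}; region has {2,3} → only 1 remains.
R2C4 = 1: row 2 has {}; col 4 has {2,3,5,6}; region has {4,5} → only 1 remains.
R3C4 = 4: row 3 has {6}; col 4 has {1,2,3,5,6}; region has {6} → only 4 remains.
R3C6 = 5: row 3 has {4,6}; col 6 has {2,6}; region has {1,2,3} → only 5 remains.
R4C5 = 4: row 4 has {3,5,6}; col 5 has {1,6}; region has {2,5,6} → only 4 remains.
R5C5 = 3: row 5 has {2,4,5}; col 5 has {1,4,6}; region has {4,5,6} → only 3 remains.
R5C6 = 1: row 5 has {2,3,4,5}; col 6 has {2,5,6}; region has {2,4,5,6} → only 1 remains.
R6C5 = 2: row 6 has {4,5,6}; col 5 has {1,3,4,6}; region has {3,4,5,6} → only 2 remains.
R6C6 = 3: row 6 has {2,4,5,6}; col 6 has {1,2,5,6}; region has {1,2,4,5,6} → only 3 remains.
R1C3 = 6: row 1 has {1,2,3,4,5}; col 3 has {4,5}; region has {1,2,3,5} → only 6 remains.
R2C5 = 5: row 2 has {1}; col 5 has {1,2,3,4,6}; region has {4,6} → only 5 remains.
R2C6 = 4: row 2 has {1,5}; col 6 has {1,2,3,5,6}; region has {1,2,3,5,6} → only 4 remains.
R5C2 = 6: row 5 has {1,2,3,4,5}; col 2 has {4,5}; region has {3,4,5} → only 6 remains.

564231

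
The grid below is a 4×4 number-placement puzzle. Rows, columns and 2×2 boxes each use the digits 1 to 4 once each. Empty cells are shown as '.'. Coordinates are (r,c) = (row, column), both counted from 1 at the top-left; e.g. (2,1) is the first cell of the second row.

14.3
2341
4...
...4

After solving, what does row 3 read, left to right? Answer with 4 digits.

(1,3) = 2: row 1 has {1,3,4}; col 3 has {4}; box has {1,3,4} → only 2 remains.
(3,4) = 2: row 3 has {4}; col 4 has {1,3,4}; box has {4} → only 2 remains.
(4,1) = 3: row 4 has {4}; col 1 has {1,2,4}; box has {4} → only 3 remains.
(4,3) = 1: row 4 has {3,4}; col 3 has {2,4}; box has {2,4} → only 1 remains.
(3,2) = 1: row 3 has {2,4}; col 2 has {3,4}; box has {3,4} → only 1 remains.
(3,3) = 3: row 3 has {1,2,4}; col 3 has {1,2,4}; box has {1,2,4} → only 3 remains.

4132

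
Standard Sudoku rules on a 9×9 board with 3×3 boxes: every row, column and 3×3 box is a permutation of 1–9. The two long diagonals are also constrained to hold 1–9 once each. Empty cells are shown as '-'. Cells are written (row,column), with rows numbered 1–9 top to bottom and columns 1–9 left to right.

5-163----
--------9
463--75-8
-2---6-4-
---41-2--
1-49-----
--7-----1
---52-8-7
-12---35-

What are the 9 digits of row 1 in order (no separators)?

591638472

(2,3) = 8: row 2 has {9}; col 3 has {1,2,3,4,7}; box has {1,3,4,5,6} → only 8 remains.
(3,5) = 9: row 3 has {3,4,5,6,7,8}; col 5 has {1,2,3}; box has {3,6,7} → only 9 remains.
(9,1) = 8: row 9 has {1,2,3,5}; col 1 has {1,4,5}; box has {1,2,7}; anti-diagonal has {1,5,6,7,9} → only 8 remains.
(9,4) = 7: row 9 has {1,2,3,5,8}; col 4 has {4,5,6,9}; box has {2,5} → only 7 remains.
(2,2) = 7: row 2 has {8,9}; col 2 has {1,2,6}; box has {1,3,4,5,6,8}; main diagonal has {1,3,5} → only 7 remains.
(4,4) = 8: row 4 has {2,4,6}; col 4 has {4,5,6,7,9}; box has {1,4,6,9}; main diagonal has {1,3,5,7} → only 8 remains.
(6,6) = 2: row 6 has {1,4,9}; col 6 has {6,7}; box has {1,4,6,8,9}; main diagonal has {1,3,5,7,8} → only 2 remains.
(7,4) = 3: row 7 has {1,7}; col 4 has {4,5,6,7,8,9}; box has {2,5,7} → only 3 remains.
(1,2) = 9: row 1 has {1,3,5,6}; col 2 has {1,2,6,7}; box has {1,3,4,5,6,7,8} → only 9 remains.
(2,1) = 2: row 2 has {7,8,9}; col 1 has {1,4,5,8}; box has {1,3,4,5,6,7,8,9} → only 2 remains.
(2,4) = 1: row 2 has {2,7,8,9}; col 4 has {3,4,5,6,7,8,9}; box has {3,6,7,9} → only 1 remains.
(2,8) = 3: row 2 has {1,2,7,8,9}; col 8 has {4,5}; box has {5,8,9}; anti-diagonal has {1,5,6,7,8,9} → only 3 remains.
(3,4) = 2: row 3 has {3,4,5,6,7,8,9}; col 4 has {1,3,4,5,6,7,8,9}; box has {1,3,6,7,9} → only 2 remains.
(3,8) = 1: row 3 has {2,3,4,5,6,7,8,9}; col 8 has {3,4,5}; box has {3,5,8,9} → only 1 remains.
(8,2) = 4: row 8 has {2,5,7,8}; col 2 has {1,2,6,7,9}; box has {1,2,7,8}; anti-diagonal has {1,3,5,6,7,8,9} → only 4 remains.
(1,9) = 2: row 1 has {1,3,5,6,9}; col 9 has {1,7,8,9}; box has {1,3,5,8,9}; anti-diagonal has {1,3,4,5,6,7,8,9} → only 2 remains.
(7,2) = 5: row 7 has {1,3,7}; col 2 has {1,2,4,6,7,9}; box has {1,2,4,7,8} → only 5 remains.
(1,8) = 7: row 1 has {1,2,3,5,6,9}; col 8 has {1,3,4,5}; box has {1,2,3,5,8,9} → only 7 remains.
(1,7) = 4: row 1 has {1,2,3,5,6,7,9}; col 7 has {2,3,5,8}; box has {1,2,3,5,7,8,9} → only 4 remains.
(2,7) = 6: row 2 has {1,2,3,7,8,9}; col 7 has {2,3,4,5,8}; box has {1,2,3,4,5,7,8,9} → only 6 remains.
(6,7) = 7: row 6 has {1,2,4,9}; col 7 has {2,3,4,5,6,8}; box has {2,4} → only 7 remains.
(7,7) = 9: row 7 has {1,3,5,7}; col 7 has {2,3,4,5,6,7,8}; box has {1,3,5,7,8}; main diagonal has {1,2,3,5,7,8} → only 9 remains.
(8,8) = 6: row 8 has {2,4,5,7,8}; col 8 has {1,3,4,5,7}; box has {1,3,5,7,8,9}; main diagonal has {1,2,3,5,7,8,9} → only 6 remains.
(9,9) = 4: row 9 has {1,2,3,5,7,8}; col 9 has {1,2,7,8,9}; box has {1,3,5,6,7,8,9}; main diagonal has {1,2,3,5,6,7,8,9} → only 4 remains.
(1,6) = 8: row 1 has {1,2,3,4,5,6,7,9}; col 6 has {2,6,7}; box has {1,2,3,6,7,9} → only 8 remains.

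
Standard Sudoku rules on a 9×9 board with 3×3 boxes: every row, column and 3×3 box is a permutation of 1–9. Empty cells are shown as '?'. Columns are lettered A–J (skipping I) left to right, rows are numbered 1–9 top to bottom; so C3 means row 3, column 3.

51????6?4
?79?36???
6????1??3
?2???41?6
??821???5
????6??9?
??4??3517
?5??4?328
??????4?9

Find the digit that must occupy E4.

8

C3 = 2: row 3 has {1,3,6}; col 3 has {4,8,9}; box has {1,5,6,7,9} → only 2 remains.
G5 = 7: row 5 has {1,2,5,8}; col 7 has {1,3,4,5,6}; box has {1,5,6,9} → only 7 remains.
J6 = 2: row 6 has {6,9}; col 9 has {3,4,5,6,7,8,9}; box has {1,5,6,7,9} → only 2 remains.
H9 = 6: row 9 has {4,9}; col 8 has {1,2,9}; box has {1,2,3,4,5,7,8,9} → only 6 remains.
C1 = 3: row 1 has {1,4,5,6}; col 3 has {2,4,8,9}; box has {1,2,5,6,7,9} → only 3 remains.
J2 = 1: row 2 has {3,6,7,9}; col 9 has {2,3,4,5,6,7,8,9}; box has {3,4,6} → only 1 remains.
F5 = 9: row 5 has {1,2,5,7,8}; col 6 has {1,3,4,6}; box has {1,2,4,6} → only 9 remains.
G6 = 8: row 6 has {2,6,9}; col 7 has {1,3,4,5,6,7}; box has {1,2,5,6,7,9} → only 8 remains.
F8 = 7: row 8 has {2,3,4,5,8}; col 6 has {1,3,4,6,9}; box has {3,4} → only 7 remains.
G2 = 2: row 2 has {1,3,6,7,9}; col 7 has {1,3,4,5,6,7,8}; box has {1,3,4,6} → only 2 remains.
G3 = 9: row 3 has {1,2,3,6}; col 7 has {1,2,3,4,5,6,7,8}; box has {1,2,3,4,6} → only 9 remains.
H4 = 3: row 4 has {1,2,4,6}; col 8 has {1,2,6,9}; box has {1,2,5,6,7,8,9} → only 3 remains.
H5 = 4: row 5 has {1,2,5,7,8,9}; col 8 has {1,2,3,6,9}; box has {1,2,3,5,6,7,8,9} → only 4 remains.
F6 = 5: row 6 has {2,6,8,9}; col 6 has {1,3,4,6,7,9}; box has {1,2,4,6,9} → only 5 remains.
A5 = 3: row 5 has {1,2,4,5,7,8,9}; col 1 has {5,6}; box has {2,8} → only 3 remains.
B5 = 6: row 5 has {1,2,3,4,5,7,8,9}; col 2 has {1,2,5,7}; box has {2,3,8} → only 6 remains.
B6 = 4: row 6 has {2,5,6,8,9}; col 2 has {1,2,5,6,7}; box has {2,3,6,8} → only 4 remains.
B3 = 8: row 3 has {1,2,3,6,9}; col 2 has {1,2,4,5,6,7}; box has {1,2,3,5,6,7,9} → only 8 remains.
B7 = 9: row 7 has {1,3,4,5,7}; col 2 has {1,2,4,5,6,7,8}; box has {4,5} → only 9 remains.
A8 = 1: row 8 has {2,3,4,5,7,8}; col 1 has {3,5,6}; box has {4,5,9} → only 1 remains.
C8 = 6: row 8 has {1,2,3,4,5,7,8}; col 3 has {2,3,4,8,9}; box has {1,4,5,9} → only 6 remains.
D8 = 9: row 8 has {1,2,3,4,5,6,7,8}; col 4 has {2}; box has {3,4,7} → only 9 remains.
B9 = 3: row 9 has {4,6,9}; col 2 has {1,2,4,5,6,7,8,9}; box has {1,4,5,6,9} → only 3 remains.
C9 = 7: row 9 has {3,4,6,9}; col 3 has {2,3,4,6,8,9}; box has {1,3,4,5,6,9} → only 7 remains.
A2 = 4: row 2 has {1,2,3,6,7,9}; col 1 has {1,3,5,6}; box has {1,2,3,5,6,7,8,9} → only 4 remains.
C4 = 5: row 4 has {1,2,3,4,6}; col 3 has {2,3,4,6,7,8,9}; box has {2,3,4,6,8} → only 5 remains.
A6 = 7: row 6 has {2,4,5,6,8,9}; col 1 has {1,3,4,5,6}; box has {2,3,4,5,6,8} → only 7 remains.
C6 = 1: row 6 has {2,4,5,6,7,8,9}; col 3 has {2,3,4,5,6,7,8,9}; box has {2,3,4,5,6,7,8} → only 1 remains.
D6 = 3: row 6 has {1,2,4,5,6,7,8,9}; col 4 has {2,9}; box has {1,2,4,5,6,9} → only 3 remains.
A4 = 9: row 4 has {1,2,3,4,5,6}; col 1 has {1,3,4,5,6,7}; box has {1,2,3,4,5,6,7,8} → only 9 remains.
E1 = 9: in row 1, 9 can only go here (every other open cell in that row sees a 9).
F1 = 2: in row 1, 2 can only go here (every other open cell in that row sees a 2).
F9 = 8: row 9 has {3,4,6,7,9}; col 6 has {1,2,3,4,5,6,7,9}; box has {3,4,7,9} → only 8 remains.
D7 = 6: row 7 has {1,3,4,5,7,9}; col 4 has {2,3,9}; box has {3,4,7,8,9} → only 6 remains.
E7 = 2: row 7 has {1,3,4,5,6,7,9}; col 5 has {1,3,4,6,9}; box has {3,4,6,7,8,9} → only 2 remains.
A9 = 2: row 9 has {3,4,6,7,8,9}; col 1 has {1,3,4,5,6,7,9}; box has {1,3,4,5,6,7,9} → only 2 remains.
E9 = 5: row 9 has {2,3,4,6,7,8,9}; col 5 has {1,2,3,4,6,9}; box has {2,3,4,6,7,8,9} → only 5 remains.
E3 = 7: row 3 has {1,2,3,6,8,9}; col 5 has {1,2,3,4,5,6,9}; box has {1,2,3,6,9} → only 7 remains.
H3 = 5: row 3 has {1,2,3,6,7,8,9}; col 8 has {1,2,3,4,6,9}; box has {1,2,3,4,6,9} → only 5 remains.
E4 = 8: row 4 has {1,2,3,4,5,6,9}; col 5 has {1,2,3,4,5,6,7,9}; box has {1,2,3,4,5,6,9} → only 8 remains.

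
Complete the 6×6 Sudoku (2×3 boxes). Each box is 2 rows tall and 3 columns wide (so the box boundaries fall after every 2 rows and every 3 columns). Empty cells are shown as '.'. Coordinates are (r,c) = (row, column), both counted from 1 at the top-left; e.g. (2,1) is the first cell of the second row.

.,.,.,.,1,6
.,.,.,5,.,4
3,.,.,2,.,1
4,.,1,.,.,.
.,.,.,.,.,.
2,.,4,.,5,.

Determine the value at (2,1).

(1,1) = 5 (sole candidate).
(1,4) = 3 (sole candidate).
(2,5) = 2 (sole candidate).
(4,4) = 6 (sole candidate).
(4,5) = 3 (sole candidate).
(4,6) = 5 (sole candidate).
(6,4) = 1 (sole candidate).
(6,6) = 3 (sole candidate).
(1,3) = 2 (sole candidate).
(3,5) = 4 (sole candidate).
(4,2) = 2 (sole candidate).
(5,4) = 4 (sole candidate).
(5,5) = 6 (sole candidate).
(5,6) = 2 (sole candidate).
(6,2) = 6 (sole candidate).
(1,2) = 4 (sole candidate).
(3,2) = 5 (sole candidate).
(3,3) = 6 (sole candidate).
(5,1) = 1 (sole candidate).
(5,2) = 3 (sole candidate).
(5,3) = 5 (sole candidate).
(2,1) = 6: row 2 has {2,4,5}; col 1 has {1,2,3,4,5}; box has {2,4,5} → only 6 remains.

6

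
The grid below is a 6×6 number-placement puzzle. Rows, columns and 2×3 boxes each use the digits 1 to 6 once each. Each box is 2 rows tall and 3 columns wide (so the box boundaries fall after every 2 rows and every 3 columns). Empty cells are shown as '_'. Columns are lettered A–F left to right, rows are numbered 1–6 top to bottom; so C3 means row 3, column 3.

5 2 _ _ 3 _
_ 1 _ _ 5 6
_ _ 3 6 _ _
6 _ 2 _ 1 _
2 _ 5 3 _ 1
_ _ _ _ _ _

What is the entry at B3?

F1 = 4: row 1 has {2,3,5}; col 6 has {1,6}; box has {3,5,6} → only 4 remains.
C2 = 4: row 2 has {1,5,6}; col 3 has {2,3,5}; box has {1,2,5} → only 4 remains.
D2 = 2: row 2 has {1,4,5,6}; col 4 has {3,6}; box has {3,4,5,6} → only 2 remains.
C1 = 6: row 1 has {2,3,4,5}; col 3 has {2,3,4,5}; box has {1,2,4,5} → only 6 remains.
D1 = 1: row 1 has {2,3,4,5,6}; col 4 has {2,3,6}; box has {2,3,4,5,6} → only 1 remains.
A2 = 3: row 2 has {1,2,4,5,6}; col 1 has {2,5,6}; box has {1,2,4,5,6} → only 3 remains.
C6 = 1: row 6 has {}; col 3 has {2,3,4,5,6}; box has {2,5} → only 1 remains.
A6 = 4: row 6 has {1}; col 1 has {2,3,5,6}; box has {1,2,5} → only 4 remains.
D6 = 5: row 6 has {1,4}; col 4 has {1,2,3,6}; box has {1,3} → only 5 remains.
F6 = 2: row 6 has {1,4,5}; col 6 has {1,4,6}; box has {1,3,5} → only 2 remains.
A3 = 1: row 3 has {3,6}; col 1 has {2,3,4,5,6}; box has {2,3,6} → only 1 remains.
F3 = 5: row 3 has {1,3,6}; col 6 has {1,2,4,6}; box has {1,6} → only 5 remains.
D4 = 4: row 4 has {1,2,6}; col 4 has {1,2,3,5,6}; box has {1,5,6} → only 4 remains.
F4 = 3: row 4 has {1,2,4,6}; col 6 has {1,2,4,5,6}; box has {1,4,5,6} → only 3 remains.
B5 = 6: row 5 has {1,2,3,5}; col 2 has {1,2}; box has {1,2,4,5} → only 6 remains.
E5 = 4: row 5 has {1,2,3,5,6}; col 5 has {1,3,5}; box has {1,2,3,5} → only 4 remains.
B6 = 3: row 6 has {1,2,4,5}; col 2 has {1,2,6}; box has {1,2,4,5,6} → only 3 remains.
E6 = 6: row 6 has {1,2,3,4,5}; col 5 has {1,3,4,5}; box has {1,2,3,4,5} → only 6 remains.
B3 = 4: row 3 has {1,3,5,6}; col 2 has {1,2,3,6}; box has {1,2,3,6} → only 4 remains.

4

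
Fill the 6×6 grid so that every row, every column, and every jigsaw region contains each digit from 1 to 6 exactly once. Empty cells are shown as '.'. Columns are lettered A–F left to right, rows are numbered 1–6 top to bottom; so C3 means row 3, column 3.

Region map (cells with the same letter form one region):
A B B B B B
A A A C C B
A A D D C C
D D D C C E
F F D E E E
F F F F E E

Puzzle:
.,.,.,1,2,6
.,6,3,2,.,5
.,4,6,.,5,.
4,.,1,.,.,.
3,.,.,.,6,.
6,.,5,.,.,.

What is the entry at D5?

5

A1 = 5 (sole candidate).
B1 = 3 (sole candidate).
C1 = 4 (sole candidate).
A2 = 1 (sole candidate).
E2 = 4 (sole candidate).
A3 = 2 (sole candidate).
D3 = 3 (sole candidate).
F3 = 1 (sole candidate).
D4 = 6 (sole candidate).
E4 = 3 (sole candidate).
F4 = 2 (sole candidate).
C5 = 2 (sole candidate).
F5 = 4 (sole candidate).
D6 = 4 (sole candidate).
E6 = 1 (sole candidate).
F6 = 3 (sole candidate).
B4 = 5 (sole candidate).
B5 = 1 (sole candidate).
D5 = 5: row 5 has {1,2,3,4,6}; col 4 has {1,2,3,4,6}; region has {1,2,3,4,6} → only 5 remains.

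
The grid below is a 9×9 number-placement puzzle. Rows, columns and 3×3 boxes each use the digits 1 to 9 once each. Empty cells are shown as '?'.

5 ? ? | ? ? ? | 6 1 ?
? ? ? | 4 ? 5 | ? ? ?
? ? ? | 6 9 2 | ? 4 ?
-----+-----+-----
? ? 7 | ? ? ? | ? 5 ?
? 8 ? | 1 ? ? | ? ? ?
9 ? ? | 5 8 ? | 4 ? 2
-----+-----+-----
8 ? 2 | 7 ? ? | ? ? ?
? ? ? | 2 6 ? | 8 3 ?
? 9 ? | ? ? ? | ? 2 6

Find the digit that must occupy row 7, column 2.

6

row 7, column 8 = 9: row 7 has {2,7,8}; col 8 has {1,2,3,4,5}; box has {2,3,6,8} → only 9 remains.
row 1, column 2 = 2: in row 1, 2 can only go here (every other open cell in that row sees a 2).
row 1, column 3 = 4: in row 1, 4 can only go here (every other open cell in that row sees a 4).
row 1, column 9 = 9: in row 1, 9 can only go here (every other open cell in that row sees a 9).
row 2, column 7 = 2: in row 2, 2 can only go here (every other open cell in that row sees a 2).
row 2, column 3 = 9: in row 2, 9 can only go here (every other open cell in that row sees a 9).
row 4, column 9 = 8: in row 4, 8 can only go here (every other open cell in that row sees an 8).
row 2, column 8 = 8: in row 2, 8 can only go here (every other open cell in that row sees an 8).
row 3, column 3 = 8: in row 3, 8 can only go here (every other open cell in that row sees an 8).
row 5, column 3 = 5: in row 5, 5 can only go here (every other open cell in that row sees a 5).
row 8, column 3 = 1: row 8 has {2,3,6,8}; col 3 has {2,4,5,7,8,9}; box has {2,8,9} → only 1 remains.
row 9, column 3 = 3: row 9 has {2,6,9}; col 3 has {1,2,4,5,7,8,9}; box has {1,2,8,9} → only 3 remains.
row 9, column 4 = 8: row 9 has {2,3,6,9}; col 4 has {1,2,4,5,6,7}; box has {2,6,7} → only 8 remains.
row 1, column 4 = 3: row 1 has {1,2,4,5,6,9}; col 4 has {1,2,4,5,6,7,8}; box has {2,4,5,6,9} → only 3 remains.
row 1, column 5 = 7: row 1 has {1,2,3,4,5,6,9}; col 5 has {6,8,9}; box has {2,3,4,5,6,9} → only 7 remains.
row 1, column 6 = 8: row 1 has {1,2,3,4,5,6,7,9}; col 6 has {2,5}; box has {2,3,4,5,6,7,9} → only 8 remains.
row 2, column 5 = 1: row 2 has {2,4,5,8,9}; col 5 has {6,7,8,9}; box has {2,3,4,5,6,7,8,9} → only 1 remains.
row 4, column 4 = 9: row 4 has {5,7,8}; col 4 has {1,2,3,4,5,6,7,8}; box has {1,5,8} → only 9 remains.
row 6, column 3 = 6: row 6 has {2,4,5,8,9}; col 3 has {1,2,3,4,5,7,8,9}; box has {5,7,8,9} → only 6 remains.
row 6, column 8 = 7: row 6 has {2,4,5,6,8,9}; col 8 has {1,2,3,4,5,8,9}; box has {2,4,5,8} → only 7 remains.
row 5, column 8 = 6: row 5 has {1,5,8}; col 8 has {1,2,3,4,5,7,8,9}; box has {2,4,5,7,8} → only 6 remains.
row 5, column 9 = 3: row 5 has {1,5,6,8}; col 9 has {2,6,8,9}; box has {2,4,5,6,7,8} → only 3 remains.
row 6, column 6 = 3: row 6 has {2,4,5,6,7,8,9}; col 6 has {2,5,8}; box has {1,5,8,9} → only 3 remains.
row 2, column 9 = 7: row 2 has {1,2,4,5,8,9}; col 9 has {2,3,6,8,9}; box has {1,2,4,6,8,9} → only 7 remains.
row 3, column 9 = 5: row 3 has {2,4,6,8,9}; col 9 has {2,3,6,7,8,9}; box has {1,2,4,6,7,8,9} → only 5 remains.
row 4, column 7 = 1: row 4 has {5,7,8,9}; col 7 has {2,4,6,8}; box has {2,3,4,5,6,7,8} → only 1 remains.
row 5, column 7 = 9: row 5 has {1,3,5,6,8}; col 7 has {1,2,4,6,8}; box has {1,2,3,4,5,6,7,8} → only 9 remains.
row 6, column 2 = 1: row 6 has {2,3,4,5,6,7,8,9}; col 2 has {2,8,9}; box has {5,6,7,8,9} → only 1 remains.
row 7, column 7 = 5: row 7 has {2,7,8,9}; col 7 has {1,2,4,6,8,9}; box has {2,3,6,8,9} → only 5 remains.
row 8, column 9 = 4: row 8 has {1,2,3,6,8}; col 9 has {2,3,5,6,7,8,9}; box has {2,3,5,6,8,9} → only 4 remains.
row 9, column 7 = 7: row 9 has {2,3,6,8,9}; col 7 has {1,2,4,5,6,8,9}; box has {2,3,4,5,6,8,9} → only 7 remains.
row 3, column 7 = 3: row 3 has {2,4,5,6,8,9}; col 7 has {1,2,4,5,6,7,8,9}; box has {1,2,4,5,6,7,8,9} → only 3 remains.
row 7, column 9 = 1: row 7 has {2,5,7,8,9}; col 9 has {2,3,4,5,6,7,8,9}; box has {2,3,4,5,6,7,8,9} → only 1 remains.
row 8, column 1 = 7: row 8 has {1,2,3,4,6,8}; col 1 has {5,8,9}; box has {1,2,3,8,9} → only 7 remains.
row 8, column 2 = 5: row 8 has {1,2,3,4,6,7,8}; col 2 has {1,2,8,9}; box has {1,2,3,7,8,9} → only 5 remains.
row 8, column 6 = 9: row 8 has {1,2,3,4,5,6,7,8}; col 6 has {2,3,5,8}; box has {2,6,7,8} → only 9 remains.
row 9, column 1 = 4: row 9 has {2,3,6,7,8,9}; col 1 has {5,7,8,9}; box has {1,2,3,5,7,8,9} → only 4 remains.
row 9, column 5 = 5: row 9 has {2,3,4,6,7,8,9}; col 5 has {1,6,7,8,9}; box has {2,6,7,8,9} → only 5 remains.
row 9, column 6 = 1: row 9 has {2,3,4,5,6,7,8,9}; col 6 has {2,3,5,8,9}; box has {2,5,6,7,8,9} → only 1 remains.
row 3, column 1 = 1: row 3 has {2,3,4,5,6,8,9}; col 1 has {4,5,7,8,9}; box has {2,4,5,8,9} → only 1 remains.
row 3, column 2 = 7: row 3 has {1,2,3,4,5,6,8,9}; col 2 has {1,2,5,8,9}; box has {1,2,4,5,8,9} → only 7 remains.
row 5, column 1 = 2: row 5 has {1,3,5,6,8,9}; col 1 has {1,4,5,7,8,9}; box has {1,5,6,7,8,9} → only 2 remains.
row 5, column 5 = 4: row 5 has {1,2,3,5,6,8,9}; col 5 has {1,5,6,7,8,9}; box has {1,3,5,8,9} → only 4 remains.
row 5, column 6 = 7: row 5 has {1,2,3,4,5,6,8,9}; col 6 has {1,2,3,5,8,9}; box has {1,3,4,5,8,9} → only 7 remains.
row 7, column 2 = 6: row 7 has {1,2,5,7,8,9}; col 2 has {1,2,5,7,8,9}; box has {1,2,3,4,5,7,8,9} → only 6 remains.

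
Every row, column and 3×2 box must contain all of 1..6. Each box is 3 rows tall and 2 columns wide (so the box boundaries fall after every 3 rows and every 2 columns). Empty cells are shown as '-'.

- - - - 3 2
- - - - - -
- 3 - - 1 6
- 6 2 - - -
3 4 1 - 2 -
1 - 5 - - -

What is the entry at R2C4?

R3C3 = 4 (sole candidate).
R4C1 = 5 (sole candidate).
R4C5 = 4 (sole candidate).
R5C4 = 6 (sole candidate).
R5C6 = 5 (sole candidate).
R6C2 = 2 (sole candidate).
R6C5 = 6 (sole candidate).
R6C6 = 3 (sole candidate).
R1C3 = 6 (sole candidate).
R2C3 = 3 (sole candidate).
R2C5 = 5 (sole candidate).
R2C6 = 4 (sole candidate).
R3C1 = 2 (sole candidate).
R3C4 = 5 (sole candidate).
R4C4 = 3 (sole candidate).
R4C6 = 1 (sole candidate).
R6C4 = 4 (sole candidate).
R1C1 = 4 (sole candidate).
R1C4 = 1 (sole candidate).
R2C1 = 6 (sole candidate).
R2C2 = 1 (sole candidate).
R2C4 = 2: row 2 has {1,3,4,5,6}; col 4 has {1,3,4,5,6}; box has {1,3,4,5,6} → only 2 remains.

2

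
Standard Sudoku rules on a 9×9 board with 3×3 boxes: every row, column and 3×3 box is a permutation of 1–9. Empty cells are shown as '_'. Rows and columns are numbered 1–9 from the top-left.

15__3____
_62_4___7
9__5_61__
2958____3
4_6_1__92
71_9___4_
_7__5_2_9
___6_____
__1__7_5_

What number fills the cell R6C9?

R2C4 = 1 (sole candidate).
R4C6 = 4 (sole candidate).
R2C7 = 5 (hidden single in row 2).
R2C6 = 9 (hidden single in row 2).
R1C7 = 9 (hidden single in row 1).
R4C8 = 1 (hidden single in row 4).
R5C6 = 5 (hidden single in row 5).
R6C9 = 5: in row 6, 5 can only go here (every other open cell in that row sees a 5).

5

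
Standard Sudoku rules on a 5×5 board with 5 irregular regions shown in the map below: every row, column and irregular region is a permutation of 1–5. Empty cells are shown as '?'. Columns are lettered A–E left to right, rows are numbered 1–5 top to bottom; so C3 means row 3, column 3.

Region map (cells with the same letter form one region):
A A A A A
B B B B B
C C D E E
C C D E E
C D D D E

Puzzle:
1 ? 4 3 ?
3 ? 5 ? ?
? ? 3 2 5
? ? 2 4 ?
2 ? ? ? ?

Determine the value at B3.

E1 = 2 (sole candidate).
D2 = 1 (sole candidate).
E2 = 4 (sole candidate).
A3 = 4 (sole candidate).
B3 = 1: row 3 has {2,3,4,5}; col 2 has {}; region has {2,4} → only 1 remains.

1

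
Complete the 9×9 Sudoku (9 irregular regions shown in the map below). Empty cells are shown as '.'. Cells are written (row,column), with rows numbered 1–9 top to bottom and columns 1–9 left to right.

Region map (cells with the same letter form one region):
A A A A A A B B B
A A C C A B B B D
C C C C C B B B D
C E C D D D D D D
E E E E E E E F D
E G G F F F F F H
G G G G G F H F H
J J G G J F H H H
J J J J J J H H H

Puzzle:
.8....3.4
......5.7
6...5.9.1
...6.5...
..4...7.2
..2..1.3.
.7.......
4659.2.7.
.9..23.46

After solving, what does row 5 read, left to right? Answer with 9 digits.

954316782

(6,2) = 4: row 6 has {1,2,3}; col 2 has {6,7,8,9}; region has {2,5,7,9} → only 4 remains.
(3,4) = 4: in row 3, 4 can only go here (every other open cell in that row sees a 4).
(2,5) = 4: in row 2, 4 can only go here (every other open cell in that row sees a 4).
(4,7) = 4: in row 4, 4 can only go here (every other open cell in that row sees a 4).
(7,7) = 2: in row 7, 2 can only go here (every other open cell in that row sees a 2).
(7,6) = 4: in row 7, 4 can only go here (every other open cell in that row sees a 4).
(8,9) = 3: in row 8, 3 can only go here (every other open cell in that row sees a 3).
(5,2) = 5: in column 2, 5 can only go here (every other open cell in that column sees a 5).
(6,7) = 6: in column 7, 6 can only go here (every other open cell in that column sees a 6).
(7,8) = 5: in column 8, 5 can only go here (every other open cell in that column sees a 5).
(6,9) = 5: in row 6, 5 can only go here (every other open cell in that row sees a 5).
(7,9) = 9: in row 7, 9 can only go here (every other open cell in that row sees a 9).
(4,9) = 8: row 4 has {4,5,6}; col 9 has {1,2,3,4,5,6,7,9}; region has {1,2,4,5,6,7} → only 8 remains.
(4,8) = 9: row 4 has {4,5,6,8}; col 8 has {3,4,5,7}; region has {1,2,4,5,6,7,8} → only 9 remains.
(5,8) = 8: row 5 has {2,4,5,7}; col 8 has {3,4,5,7,9}; region has {1,2,3,4,5,6} → only 8 remains.
(6,4) = 7: row 6 has {1,2,3,4,5,6}; col 4 has {4,6,9}; region has {1,2,3,4,5,6,8} → only 7 remains.
(6,5) = 9: row 6 has {1,2,3,4,5,6,7}; col 5 has {2,4,5}; region has {1,2,3,4,5,6,7,8} → only 9 remains.
(3,8) = 2: row 3 has {1,4,5,6,9}; col 8 has {3,4,5,7,8,9}; region has {3,4,5,9} → only 2 remains.
(4,5) = 3: row 4 has {4,5,6,8,9}; col 5 has {2,4,5,9}; region has {1,2,4,5,6,7,8,9} → only 3 remains.
(6,1) = 8: row 6 has {1,2,3,4,5,6,7,9}; col 1 has {4,6}; region has {4,5,7} → only 8 remains.
(3,2) = 3: row 3 has {1,2,4,5,6,9}; col 2 has {4,5,6,7,8,9}; region has {4,5,6} → only 3 remains.
(2,1) = 3: in row 2, 3 can only go here (every other open cell in that row sees a 3).
(7,1) = 1: row 7 has {2,4,5,7,9}; col 1 has {3,4,6,8}; region has {2,4,5,7,9} → only 1 remains.
(5,1) = 9: row 5 has {2,4,5,7,8}; col 1 has {1,3,4,6,8}; region has {4,5,7,8} → only 9 remains.
(5,6) = 6: row 5 has {2,4,5,7,8,9}; col 6 has {1,2,3,4,5}; region has {4,5,7,8,9} → only 6 remains.
(2,6) = 8: row 2 has {3,4,5,7}; col 6 has {1,2,3,4,5,6}; region has {2,3,4,5,9} → only 8 remains.
(3,6) = 7: row 3 has {1,2,3,4,5,6,9}; col 6 has {1,2,3,4,5,6,8}; region has {2,3,4,5,8,9} → only 7 remains.
(5,5) = 1: row 5 has {2,4,5,6,7,8,9}; col 5 has {2,3,4,5,9}; region has {4,5,6,7,8,9} → only 1 remains.
(8,5) = 8: row 8 has {2,3,4,5,6,7,9}; col 5 has {1,2,3,4,5,9}; region has {2,3,4,6,9} → only 8 remains.
(8,7) = 1: row 8 has {2,3,4,5,6,7,8,9}; col 7 has {2,3,4,5,6,7,9}; region has {2,3,4,5,6,7,9} → only 1 remains.
(9,7) = 8: row 9 has {2,3,4,6,9}; col 7 has {1,2,3,4,5,6,7,9}; region has {1,2,3,4,5,6,7,9} → only 8 remains.
(1,6) = 9: row 1 has {3,4,8}; col 6 has {1,2,3,4,5,6,7,8}; region has {3,4,8} → only 9 remains.
(3,3) = 8: row 3 has {1,2,3,4,5,6,7,9}; col 3 has {2,4,5}; region has {3,4,5,6} → only 8 remains.
(4,2) = 2: row 4 has {3,4,5,6,8,9}; col 2 has {3,4,5,6,7,8,9}; region has {1,4,5,6,7,8,9} → only 2 remains.
(5,4) = 3: row 5 has {1,2,4,5,6,7,8,9}; col 4 has {4,6,7,9}; region has {1,2,4,5,6,7,8,9} → only 3 remains.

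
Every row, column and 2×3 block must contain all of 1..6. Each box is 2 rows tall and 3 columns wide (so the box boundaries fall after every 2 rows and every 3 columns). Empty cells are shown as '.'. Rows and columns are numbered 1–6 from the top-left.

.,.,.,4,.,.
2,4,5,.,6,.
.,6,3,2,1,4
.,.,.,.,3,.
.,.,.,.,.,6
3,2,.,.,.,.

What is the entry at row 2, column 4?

row 3, column 1 = 5 (sole candidate).
row 4, column 2 = 1 (sole candidate).
row 4, column 6 = 5 (sole candidate).
row 5, column 2 = 5 (sole candidate).
row 6, column 6 = 1 (sole candidate).
row 1, column 2 = 3 (sole candidate).
row 1, column 6 = 2 (sole candidate).
row 2, column 6 = 3 (sole candidate).
row 4, column 1 = 4 (sole candidate).
row 4, column 3 = 2 (sole candidate).
row 4, column 4 = 6 (sole candidate).
row 5, column 1 = 1 (sole candidate).
row 5, column 3 = 4 (sole candidate).
row 5, column 4 = 3 (sole candidate).
row 5, column 5 = 2 (sole candidate).
row 6, column 3 = 6 (sole candidate).
row 6, column 4 = 5 (sole candidate).
row 6, column 5 = 4 (sole candidate).
row 1, column 1 = 6 (sole candidate).
row 1, column 3 = 1 (sole candidate).
row 1, column 5 = 5 (sole candidate).
row 2, column 4 = 1: row 2 has {2,3,4,5,6}; col 4 has {2,3,4,5,6}; box has {2,3,4,5,6} → only 1 remains.

1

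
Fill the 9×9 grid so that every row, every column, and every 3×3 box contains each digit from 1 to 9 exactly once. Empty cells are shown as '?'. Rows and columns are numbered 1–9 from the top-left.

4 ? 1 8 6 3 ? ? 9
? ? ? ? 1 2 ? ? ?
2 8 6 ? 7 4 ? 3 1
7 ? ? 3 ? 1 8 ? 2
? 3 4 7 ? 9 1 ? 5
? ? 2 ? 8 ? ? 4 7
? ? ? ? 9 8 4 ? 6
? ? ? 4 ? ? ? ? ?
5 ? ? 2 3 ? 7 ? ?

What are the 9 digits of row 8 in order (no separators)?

618457923

r3c7 = 5 (sole candidate).
r5c5 = 2 (sole candidate).
r5c8 = 6 (sole candidate).
r8c5 = 5: row 8 has {4}; col 5 has {1,2,3,6,7,8,9}; box has {2,3,4,8,9} → only 5 remains.
r9c6 = 6 (sole candidate).
r9c9 = 8 (sole candidate).
r1c7 = 2 (sole candidate).
r1c8 = 7 (sole candidate).
r2c7 = 6 (sole candidate).
r2c8 = 8 (sole candidate).
r2c9 = 4 (sole candidate).
r3c4 = 9 (sole candidate).
r4c5 = 4 (sole candidate).
r4c8 = 9 (sole candidate).
r5c1 = 8 (sole candidate).
r6c6 = 5 (sole candidate).
r6c7 = 3 (sole candidate).
r7c4 = 1 (sole candidate).
r8c6 = 7: row 8 has {4,5}; col 6 has {1,2,3,4,5,6,8,9}; box has {1,2,3,4,5,6,8,9} → only 7 remains.
r8c7 = 9: row 8 has {4,5,7}; col 7 has {1,2,3,4,5,6,7,8}; box has {4,6,7,8} → only 9 remains.
r8c9 = 3: row 8 has {4,5,7,9}; col 9 has {1,2,4,5,6,7,8,9}; box has {4,6,7,8,9} → only 3 remains.
r9c3 = 9 (sole candidate).
r9c8 = 1 (sole candidate).
r1c2 = 5 (sole candidate).
r2c4 = 5 (sole candidate).
r4c2 = 6 (sole candidate).
r4c3 = 5 (sole candidate).
r6c4 = 6 (sole candidate).
r7c1 = 3 (sole candidate).
r7c3 = 7 (sole candidate).
r8c3 = 8: row 8 has {3,4,5,7,9}; col 3 has {1,2,4,5,6,7,9}; box has {3,5,7,9} → only 8 remains.
r8c8 = 2: row 8 has {3,4,5,7,8,9}; col 8 has {1,3,4,6,7,8,9}; box has {1,3,4,6,7,8,9} → only 2 remains.
r9c2 = 4 (sole candidate).
r2c1 = 9 (sole candidate).
r2c2 = 7 (sole candidate).
r2c3 = 3 (sole candidate).
r6c1 = 1 (sole candidate).
r6c2 = 9 (sole candidate).
r7c2 = 2 (sole candidate).
r7c8 = 5 (sole candidate).
r8c1 = 6: row 8 has {2,3,4,5,7,8,9}; col 1 has {1,2,3,4,5,7,8,9}; box has {2,3,4,5,7,8,9} → only 6 remains.
r8c2 = 1: row 8 has {2,3,4,5,6,7,8,9}; col 2 has {2,3,4,5,6,7,8,9}; box has {2,3,4,5,6,7,8,9} → only 1 remains.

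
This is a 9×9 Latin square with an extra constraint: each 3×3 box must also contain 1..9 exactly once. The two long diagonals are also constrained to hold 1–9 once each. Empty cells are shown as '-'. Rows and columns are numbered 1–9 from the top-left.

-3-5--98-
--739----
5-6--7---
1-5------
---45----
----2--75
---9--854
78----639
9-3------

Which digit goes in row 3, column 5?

row 4, column 4 = 7: row 4 has {1,5}; col 4 has {3,4,5,9}; box has {2,4,5}; main diagonal has {3,5,6,8} → only 7 remains.
row 1, column 9 = 7: in row 1, 7 can only go here (every other open cell in that row sees a 7).
row 2, column 7 = 5: in row 2, 5 can only go here (every other open cell in that row sees a 5).
row 3, column 2 = 9: in row 3, 9 can only go here (every other open cell in that row sees a 9).
row 4, column 8 = 9: in row 4, 9 can only go here (every other open cell in that row sees a 9).
row 5, column 2 = 7: in row 5, 7 can only go here (every other open cell in that row sees a 7).
row 7, column 5 = 7: in row 7, 7 can only go here (every other open cell in that row sees a 7).
row 7, column 6 = 3: in row 7, 3 can only go here (every other open cell in that row sees a 3).
row 4, column 6 = 6: row 4 has {1,5,7,9}; col 6 has {3,7}; box has {2,4,5,7}; anti-diagonal has {5,7,8,9} → only 6 remains.
row 6, column 4 = 1: row 6 has {2,5,7}; col 4 has {3,4,5,7,9}; box has {2,4,5,6,7}; anti-diagonal has {5,6,7,8,9} → only 1 remains.
row 6, column 6 = 9: row 6 has {1,2,5,7}; col 6 has {3,6,7}; box has {1,2,4,5,6,7}; main diagonal has {3,5,6,7,8} → only 9 remains.
row 7, column 3 = 2: row 7 has {3,4,5,7,8,9}; col 3 has {3,5,6,7}; box has {3,7,8,9}; anti-diagonal has {1,5,6,7,8,9} → only 2 remains.
row 8, column 4 = 2: row 8 has {3,6,7,8,9}; col 4 has {1,3,4,5,7,9}; box has {3,7,9} → only 2 remains.
row 2, column 8 = 4: row 2 has {3,5,7,9}; col 8 has {3,5,7,8,9}; box has {5,7,8,9}; anti-diagonal has {1,2,5,6,7,8,9} → only 4 remains.
row 3, column 4 = 8: row 3 has {5,6,7,9}; col 4 has {1,2,3,4,5,7,9}; box has {3,5,7,9} → only 8 remains.
row 3, column 7 = 3: row 3 has {5,6,7,8,9}; col 7 has {5,6,8,9}; box has {4,5,7,8,9}; anti-diagonal has {1,2,4,5,6,7,8,9} → only 3 remains.
row 5, column 6 = 8: row 5 has {4,5,7}; col 6 has {3,6,7,9}; box has {1,2,4,5,6,7,9} → only 8 remains.
row 6, column 7 = 4: row 6 has {1,2,5,7,9}; col 7 has {3,5,6,8,9}; box has {5,7,9} → only 4 remains.
row 7, column 1 = 6: row 7 has {2,3,4,5,7,8,9}; col 1 has {1,5,7,9}; box has {2,3,7,8,9} → only 6 remains.
row 7, column 2 = 1: row 7 has {2,3,4,5,6,7,8,9}; col 2 has {3,7,8,9}; box has {2,3,6,7,8,9} → only 1 remains.
row 8, column 3 = 4: row 8 has {2,3,6,7,8,9}; col 3 has {2,3,5,6,7}; box has {1,2,3,6,7,8,9} → only 4 remains.
row 8, column 5 = 1: row 8 has {2,3,4,6,7,8,9}; col 5 has {2,5,7,9}; box has {2,3,7,9} → only 1 remains.
row 8, column 6 = 5: row 8 has {1,2,3,4,6,7,8,9}; col 6 has {3,6,7,8,9}; box has {1,2,3,7,9} → only 5 remains.
row 9, column 2 = 5: row 9 has {3,9}; col 2 has {1,3,7,8,9}; box has {1,2,3,4,6,7,8,9} → only 5 remains.
row 9, column 4 = 6: row 9 has {3,5,9}; col 4 has {1,2,3,4,5,7,8,9}; box has {1,2,3,5,7,9} → only 6 remains.
row 9, column 6 = 4: row 9 has {3,5,6,9}; col 6 has {3,5,6,7,8,9}; box has {1,2,3,5,6,7,9} → only 4 remains.
row 1, column 3 = 1: row 1 has {3,5,7,8,9}; col 3 has {2,3,4,5,6,7}; box has {3,5,6,7,9} → only 1 remains.
row 1, column 6 = 2: row 1 has {1,3,5,7,8,9}; col 6 has {3,4,5,6,7,8,9}; box has {3,5,7,8,9} → only 2 remains.
row 2, column 2 = 2: row 2 has {3,4,5,7,9}; col 2 has {1,3,5,7,8,9}; box has {1,3,5,6,7,9}; main diagonal has {3,5,6,7,8,9} → only 2 remains.
row 2, column 6 = 1: row 2 has {2,3,4,5,7,9}; col 6 has {2,3,4,5,6,7,8,9}; box has {2,3,5,7,8,9} → only 1 remains.
row 2, column 9 = 6: row 2 has {1,2,3,4,5,7,9}; col 9 has {4,5,7,9}; box has {3,4,5,7,8,9} → only 6 remains.
row 3, column 5 = 4: row 3 has {3,5,6,7,8,9}; col 5 has {1,2,5,7,9}; box has {1,2,3,5,7,8,9} → only 4 remains.

4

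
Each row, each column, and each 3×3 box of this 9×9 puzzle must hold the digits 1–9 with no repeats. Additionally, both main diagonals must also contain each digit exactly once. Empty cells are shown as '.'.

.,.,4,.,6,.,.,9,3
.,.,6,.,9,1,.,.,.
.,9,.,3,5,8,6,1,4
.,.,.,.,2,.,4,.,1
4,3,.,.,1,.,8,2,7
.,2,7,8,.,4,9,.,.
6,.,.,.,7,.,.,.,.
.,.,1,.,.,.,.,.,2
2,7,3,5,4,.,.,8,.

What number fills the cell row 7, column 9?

5

row 3, column 1 = 7 (sole candidate).
row 3, column 3 = 2 (sole candidate).
row 6, column 5 = 3 (sole candidate).
row 8, column 5 = 8 (sole candidate).
row 9, column 7 = 1 (sole candidate).
row 1, column 2 = 1 (hidden single in row 1).
row 1, column 1 = 8 (hidden single in row 1).
row 2, column 2 = 5 (sole candidate).
row 2, column 8 = 7 (sole candidate).
row 2, column 9 = 8 (sole candidate).
row 7, column 7 = 3 (sole candidate).
row 8, column 2 = 4 (sole candidate).
row 8, column 8 = 6 (sole candidate).
row 9, column 9 = 9 (sole candidate).
row 2, column 1 = 3 (sole candidate).
row 2, column 7 = 2 (sole candidate).
row 4, column 4 = 7 (sole candidate).
row 6, column 8 = 5 (sole candidate).
row 6, column 9 = 6 (sole candidate).
row 7, column 2 = 8 (sole candidate).
row 7, column 8 = 4 (sole candidate).
row 7, column 9 = 5: row 7 has {3,4,6,7,8}; col 9 has {1,2,3,4,6,7,8,9}; box has {1,2,3,4,6,8,9} → only 5 remains.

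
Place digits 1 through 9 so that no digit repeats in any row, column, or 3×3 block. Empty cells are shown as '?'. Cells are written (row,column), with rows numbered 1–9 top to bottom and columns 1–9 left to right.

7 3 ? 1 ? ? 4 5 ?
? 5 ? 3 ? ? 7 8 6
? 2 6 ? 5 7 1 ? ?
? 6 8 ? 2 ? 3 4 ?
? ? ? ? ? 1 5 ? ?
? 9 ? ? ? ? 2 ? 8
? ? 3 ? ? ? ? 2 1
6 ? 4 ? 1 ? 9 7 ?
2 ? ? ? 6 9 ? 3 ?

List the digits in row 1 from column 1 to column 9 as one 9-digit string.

739186452

(1,3) = 9: row 1 has {1,3,4,5,7}; col 3 has {3,4,6,8}; box has {2,3,5,6,7} → only 9 remains.
(1,5) = 8: row 1 has {1,3,4,5,7,9}; col 5 has {1,2,5,6}; box has {1,3,5,7} → only 8 remains.
(1,9) = 2: row 1 has {1,3,4,5,7,8,9}; col 9 has {1,6,8}; box has {1,4,5,6,7,8} → only 2 remains.
(2,3) = 1: row 2 has {3,5,6,7,8}; col 3 has {3,4,6,8,9}; box has {2,3,5,6,7,9} → only 1 remains.
(3,8) = 9: row 3 has {1,2,5,6,7}; col 8 has {2,3,4,5,7,8}; box has {1,2,4,5,6,7,8} → only 9 remains.
(3,9) = 3: row 3 has {1,2,5,6,7,9}; col 9 has {1,2,6,8}; box has {1,2,4,5,6,7,8,9} → only 3 remains.
(4,6) = 5: row 4 has {2,3,4,6,8}; col 6 has {1,7,9}; box has {1,2} → only 5 remains.
(5,8) = 6: row 5 has {1,5}; col 8 has {2,3,4,5,7,8,9}; box has {2,3,4,5,8} → only 6 remains.
(6,8) = 1: row 6 has {2,8,9}; col 8 has {2,3,4,5,6,7,8,9}; box has {2,3,4,5,6,8} → only 1 remains.
(8,2) = 8: row 8 has {1,4,6,7,9}; col 2 has {2,3,5,6,9}; box has {2,3,4,6} → only 8 remains.
(8,9) = 5: row 8 has {1,4,6,7,8,9}; col 9 has {1,2,3,6,8}; box has {1,2,3,7,9} → only 5 remains.
(9,7) = 8: row 9 has {2,3,6,9}; col 7 has {1,2,3,4,5,7,9}; box has {1,2,3,5,7,9} → only 8 remains.
(9,9) = 4: row 9 has {2,3,6,8,9}; col 9 has {1,2,3,5,6,8}; box has {1,2,3,5,7,8,9} → only 4 remains.
(1,6) = 6: row 1 has {1,2,3,4,5,7,8,9}; col 6 has {1,5,7,9}; box has {1,3,5,7,8} → only 6 remains.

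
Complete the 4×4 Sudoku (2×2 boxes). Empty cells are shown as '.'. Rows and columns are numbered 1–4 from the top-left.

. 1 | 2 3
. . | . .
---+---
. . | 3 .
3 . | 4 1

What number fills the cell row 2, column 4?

4

row 1, column 1 = 4: row 1 has {1,2,3}; col 1 has {3}; box has {1} → only 4 remains.
row 2, column 1 = 2: row 2 has {}; col 1 has {3,4}; box has {1,4} → only 2 remains.
row 2, column 2 = 3: row 2 has {2}; col 2 has {1}; box has {1,2,4} → only 3 remains.
row 2, column 3 = 1: row 2 has {2,3}; col 3 has {2,3,4}; box has {2,3} → only 1 remains.
row 2, column 4 = 4: row 2 has {1,2,3}; col 4 has {1,3}; box has {1,2,3} → only 4 remains.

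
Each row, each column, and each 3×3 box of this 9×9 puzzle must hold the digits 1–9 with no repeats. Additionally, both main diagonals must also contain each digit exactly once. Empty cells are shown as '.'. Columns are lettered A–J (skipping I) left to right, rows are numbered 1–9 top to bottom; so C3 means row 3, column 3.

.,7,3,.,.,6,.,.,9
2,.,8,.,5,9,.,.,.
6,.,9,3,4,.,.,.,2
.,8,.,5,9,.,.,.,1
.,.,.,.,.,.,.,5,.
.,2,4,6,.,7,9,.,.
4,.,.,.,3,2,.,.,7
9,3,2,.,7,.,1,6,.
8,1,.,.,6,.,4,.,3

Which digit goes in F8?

8

A1 = 1 (sole candidate).
B2 = 4 (sole candidate).
J2 = 6 (sole candidate).
B3 = 5 (sole candidate).
G3 = 7 (sole candidate).
F4 = 4 (sole candidate).
E5 = 2 (sole candidate).
J6 = 8 (sole candidate).
B7 = 6 (sole candidate).
C7 = 5 (sole candidate).
G7 = 8 (sole candidate).
H7 = 9 (sole candidate).
J8 = 5 (sole candidate).
C9 = 7 (sole candidate).
D9 = 9 (sole candidate).
F9 = 5 (sole candidate).
H9 = 2 (sole candidate).
E1 = 8 (sole candidate).
G1 = 5 (sole candidate).
H1 = 4 (sole candidate).
G2 = 3 (sole candidate).
H2 = 1 (sole candidate).
F3 = 1 (sole candidate).
H3 = 8 (sole candidate).
C4 = 6 (sole candidate).
G4 = 2 (sole candidate).
B5 = 9 (sole candidate).
C5 = 1 (sole candidate).
D5 = 8 (sole candidate).
F5 = 3 (sole candidate).
G5 = 6 (sole candidate).
J5 = 4 (sole candidate).
E6 = 1 (sole candidate).
H6 = 3 (sole candidate).
D7 = 1 (sole candidate).
D8 = 4 (sole candidate).
F8 = 8: row 8 has {1,2,3,4,5,6,7,9}; col 6 has {1,2,3,4,5,6,7,9}; box has {1,2,3,4,5,6,7,9} → only 8 remains.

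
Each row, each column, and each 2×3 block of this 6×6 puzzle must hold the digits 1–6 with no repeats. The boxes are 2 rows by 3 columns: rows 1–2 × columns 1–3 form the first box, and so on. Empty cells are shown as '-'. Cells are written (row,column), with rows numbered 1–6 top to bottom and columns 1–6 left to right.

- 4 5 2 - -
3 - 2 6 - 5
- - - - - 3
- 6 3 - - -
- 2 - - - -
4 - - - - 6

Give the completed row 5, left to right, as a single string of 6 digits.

(1,6) = 1: row 1 has {2,4,5}; col 6 has {3,5,6}; box has {2,5,6} → only 1 remains.
(2,2) = 1: row 2 has {2,3,5,6}; col 2 has {2,4,6}; box has {2,3,4,5} → only 1 remains.
(2,5) = 4: row 2 has {1,2,3,5,6}; col 5 has {}; box has {1,2,5,6} → only 4 remains.
(3,2) = 5: row 3 has {3}; col 2 has {1,2,4,6}; box has {3,6} → only 5 remains.
(5,6) = 4: row 5 has {2}; col 6 has {1,3,5,6}; box has {6} → only 4 remains.
(6,2) = 3: row 6 has {4,6}; col 2 has {1,2,4,5,6}; box has {2,4} → only 3 remains.
(6,3) = 1: row 6 has {3,4,6}; col 3 has {2,3,5}; box has {2,3,4} → only 1 remains.
(6,4) = 5: row 6 has {1,3,4,6}; col 4 has {2,6}; box has {4,6} → only 5 remains.
(6,5) = 2: row 6 has {1,3,4,5,6}; col 5 has {4}; box has {4,5,6} → only 2 remains.
(1,1) = 6: row 1 has {1,2,4,5}; col 1 has {3,4}; box has {1,2,3,4,5} → only 6 remains.
(1,5) = 3: row 1 has {1,2,4,5,6}; col 5 has {2,4}; box has {1,2,4,5,6} → only 3 remains.
(3,3) = 4: row 3 has {3,5}; col 3 has {1,2,3,5}; box has {3,5,6} → only 4 remains.
(3,4) = 1: row 3 has {3,4,5}; col 4 has {2,5,6}; box has {3} → only 1 remains.
(3,5) = 6: row 3 has {1,3,4,5}; col 5 has {2,3,4}; box has {1,3} → only 6 remains.
(4,4) = 4: row 4 has {3,6}; col 4 has {1,2,5,6}; box has {1,3,6} → only 4 remains.
(4,5) = 5: row 4 has {3,4,6}; col 5 has {2,3,4,6}; box has {1,3,4,6} → only 5 remains.
(4,6) = 2: row 4 has {3,4,5,6}; col 6 has {1,3,4,5,6}; box has {1,3,4,5,6} → only 2 remains.
(5,1) = 5: row 5 has {2,4}; col 1 has {3,4,6}; box has {1,2,3,4} → only 5 remains.
(5,3) = 6: row 5 has {2,4,5}; col 3 has {1,2,3,4,5}; box has {1,2,3,4,5} → only 6 remains.
(5,4) = 3: row 5 has {2,4,5,6}; col 4 has {1,2,4,5,6}; box has {2,4,5,6} → only 3 remains.
(5,5) = 1: row 5 has {2,3,4,5,6}; col 5 has {2,3,4,5,6}; box has {2,3,4,5,6} → only 1 remains.

526314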